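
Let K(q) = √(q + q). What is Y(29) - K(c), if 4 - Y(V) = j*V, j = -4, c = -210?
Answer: 120 - 2*I*√105 ≈ 120.0 - 20.494*I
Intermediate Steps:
K(q) = √2*√q (K(q) = √(2*q) = √2*√q)
Y(V) = 4 + 4*V (Y(V) = 4 - (-4)*V = 4 + 4*V)
Y(29) - K(c) = (4 + 4*29) - √2*√(-210) = (4 + 116) - √2*I*√210 = 120 - 2*I*√105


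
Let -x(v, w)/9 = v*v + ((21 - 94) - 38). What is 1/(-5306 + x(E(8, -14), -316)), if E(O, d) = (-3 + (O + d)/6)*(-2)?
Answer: -1/4883 ≈ -0.00020479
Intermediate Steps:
E(O, d) = 6 - O/3 - d/3 (E(O, d) = (-3 + (O + d)*(⅙))*(-2) = (-3 + (O/6 + d/6))*(-2) = (-3 + O/6 + d/6)*(-2) = 6 - O/3 - d/3)
x(v, w) = 999 - 9*v² (x(v, w) = -9*(v*v + ((21 - 94) - 38)) = -9*(v² + (-73 - 38)) = -9*(v² - 111) = -9*(-111 + v²) = 999 - 9*v²)
1/(-5306 + x(E(8, -14), -316)) = 1/(-5306 + (999 - 9*(6 - ⅓*8 - ⅓*(-14))²)) = 1/(-5306 + (999 - 9*(6 - 8/3 + 14/3)²)) = 1/(-5306 + (999 - 9*8²)) = 1/(-5306 + (999 - 9*64)) = 1/(-5306 + (999 - 576)) = 1/(-5306 + 423) = 1/(-4883) = -1/4883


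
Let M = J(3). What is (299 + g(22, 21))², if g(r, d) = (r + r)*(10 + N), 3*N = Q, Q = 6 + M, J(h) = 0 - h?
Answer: 613089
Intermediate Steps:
J(h) = -h
M = -3 (M = -1*3 = -3)
Q = 3 (Q = 6 - 3 = 3)
N = 1 (N = (⅓)*3 = 1)
g(r, d) = 22*r (g(r, d) = (r + r)*(10 + 1) = (2*r)*11 = 22*r)
(299 + g(22, 21))² = (299 + 22*22)² = (299 + 484)² = 783² = 613089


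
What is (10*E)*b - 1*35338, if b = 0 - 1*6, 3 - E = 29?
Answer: -33778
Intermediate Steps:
E = -26 (E = 3 - 1*29 = 3 - 29 = -26)
b = -6 (b = 0 - 6 = -6)
(10*E)*b - 1*35338 = (10*(-26))*(-6) - 1*35338 = -260*(-6) - 35338 = 1560 - 35338 = -33778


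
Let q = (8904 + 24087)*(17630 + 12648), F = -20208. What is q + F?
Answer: 998881290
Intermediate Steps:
q = 998901498 (q = 32991*30278 = 998901498)
q + F = 998901498 - 20208 = 998881290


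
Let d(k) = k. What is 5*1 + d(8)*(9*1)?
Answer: 77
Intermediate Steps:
5*1 + d(8)*(9*1) = 5*1 + 8*(9*1) = 5 + 8*9 = 5 + 72 = 77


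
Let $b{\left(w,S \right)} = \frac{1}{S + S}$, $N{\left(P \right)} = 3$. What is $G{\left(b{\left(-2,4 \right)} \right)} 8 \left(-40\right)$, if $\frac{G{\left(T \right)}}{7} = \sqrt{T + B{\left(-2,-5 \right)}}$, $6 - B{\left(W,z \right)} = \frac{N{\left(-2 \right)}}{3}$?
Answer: $- 560 \sqrt{82} \approx -5071.0$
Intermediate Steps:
$b{\left(w,S \right)} = \frac{1}{2 S}$
$B{\left(W,z \right)} = 5$ ($B{\left(W,z \right)} = 6 - \frac{3}{3} = 6 - 3 \cdot \frac{1}{3} = 6 - 1 = 5$)
$G{\left(T \right)} = 7 \sqrt{5 + T}$ ($G{\left(T \right)} = 7 \sqrt{T + 5} = 7 \sqrt{5 + T}$)
$G{\left(b{\left(-2,4 \right)} \right)} 8 \left(-40\right) = 7 \sqrt{5 + \frac{1}{2 \cdot 4}} \cdot 8 \left(-40\right) = 7 \sqrt{5 + \frac{1}{2} \cdot \frac{1}{4}} \cdot 8 \left(-40\right) = 7 \sqrt{5 + \frac{1}{8}} \cdot 8 \left(-40\right) = 7 \sqrt{\frac{41}{8}} \cdot 8 \left(-40\right) = 7 \frac{\sqrt{82}}{4} \cdot 8 \left(-40\right) = \frac{7 \sqrt{82}}{4} \cdot 8 \left(-40\right) = 14 \sqrt{82} \left(-40\right) = - 560 \sqrt{82}$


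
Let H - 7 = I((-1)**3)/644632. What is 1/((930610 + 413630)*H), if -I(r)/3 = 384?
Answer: 80579/758029034160 ≈ 1.0630e-7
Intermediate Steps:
I(r) = -1152 (I(r) = -3*384 = -1152)
H = 563909/80579 (H = 7 - 1152/644632 = 7 - 1152*1/644632 = 7 - 144/80579 = 563909/80579 ≈ 6.9982)
1/((930610 + 413630)*H) = 1/((930610 + 413630)*(563909/80579)) = (80579/563909)/1344240 = (1/1344240)*(80579/563909) = 80579/758029034160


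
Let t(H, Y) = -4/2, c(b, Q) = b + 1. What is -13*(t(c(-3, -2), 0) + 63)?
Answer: -793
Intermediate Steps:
c(b, Q) = 1 + b
t(H, Y) = -2 (t(H, Y) = -4*1/2 = -2)
-13*(t(c(-3, -2), 0) + 63) = -13*(-2 + 63) = -13*61 = -793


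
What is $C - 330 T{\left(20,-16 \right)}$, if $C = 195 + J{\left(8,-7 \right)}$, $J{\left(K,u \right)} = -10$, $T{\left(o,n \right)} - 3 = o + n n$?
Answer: $-91885$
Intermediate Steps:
$T{\left(o,n \right)} = 3 + o + n^{2}$ ($T{\left(o,n \right)} = 3 + \left(o + n n\right) = 3 + \left(o + n^{2}\right) = 3 + o + n^{2}$)
$C = 185$ ($C = 195 - 10 = 185$)
$C - 330 T{\left(20,-16 \right)} = 185 - 330 \left(3 + 20 + \left(-16\right)^{2}\right) = 185 - 330 \left(3 + 20 + 256\right) = 185 - 92070 = -91885$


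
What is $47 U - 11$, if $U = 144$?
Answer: $6757$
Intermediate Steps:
$47 U - 11 = 47 \cdot 144 - 11 = 6768 - 11 = 6757$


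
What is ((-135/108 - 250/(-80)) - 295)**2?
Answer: 5499025/64 ≈ 85922.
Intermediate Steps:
((-135/108 - 250/(-80)) - 295)**2 = ((-135*1/108 - 250*(-1/80)) - 295)**2 = ((-5/4 + 25/8) - 295)**2 = (15/8 - 295)**2 = (-2345/8)**2 = 5499025/64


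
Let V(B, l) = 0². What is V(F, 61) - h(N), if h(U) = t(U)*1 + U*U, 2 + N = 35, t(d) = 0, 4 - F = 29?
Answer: -1089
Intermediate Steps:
F = -25 (F = 4 - 1*29 = 4 - 29 = -25)
N = 33 (N = -2 + 35 = 33)
V(B, l) = 0
h(U) = U² (h(U) = 0*1 + U*U = 0 + U² = U²)
V(F, 61) - h(N) = 0 - 1*33² = 0 - 1*1089 = 0 - 1089 = -1089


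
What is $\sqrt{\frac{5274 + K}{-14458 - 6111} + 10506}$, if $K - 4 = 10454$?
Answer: $\frac{\sqrt{4444594401558}}{20569} \approx 102.49$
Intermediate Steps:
$K = 10458$ ($K = 4 + 10454 = 10458$)
$\sqrt{\frac{5274 + K}{-14458 - 6111} + 10506} = \sqrt{\frac{5274 + 10458}{-14458 - 6111} + 10506} = \sqrt{\frac{15732}{-20569} + 10506} = \sqrt{15732 \left(- \frac{1}{20569}\right) + 10506} = \sqrt{- \frac{15732}{20569} + 10506} = \sqrt{\frac{216082182}{20569}} = \frac{\sqrt{4444594401558}}{20569}$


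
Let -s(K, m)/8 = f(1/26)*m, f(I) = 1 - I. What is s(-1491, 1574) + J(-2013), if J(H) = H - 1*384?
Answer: -188561/13 ≈ -14505.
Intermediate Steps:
J(H) = -384 + H (J(H) = H - 384 = -384 + H)
s(K, m) = -100*m/13 (s(K, m) = -8*(1 - 1/26)*m = -100*m/13)
s(-1491, 1574) + J(-2013) = -100/13*1574 + (-384 - 2013) = -157400/13 - 2397 = -188561/13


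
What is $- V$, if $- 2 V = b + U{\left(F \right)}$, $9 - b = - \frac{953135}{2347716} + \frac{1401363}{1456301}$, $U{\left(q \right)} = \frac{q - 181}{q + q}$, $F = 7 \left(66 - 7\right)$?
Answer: $\frac{13232490940709}{3033381779736} \approx 4.3623$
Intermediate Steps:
$F = 413$ ($F = 7 \left(66 - 7\right) = 7 \cdot 59 = 413$)
$U{\left(q \right)} = \frac{-181 + q}{2 q}$
$b = \frac{217059244687}{25706625252}$ ($b = 9 - \left(- \frac{953135}{2347716} + \frac{1401363}{1456301}\right) = 9 - \left(\left(-953135\right) \frac{1}{2347716} + 1401363 \cdot \frac{1}{1456301}\right) = 9 - \left(- \frac{50165}{123564} + \frac{1401363}{1456301}\right) = 9 - \frac{14300382581}{25706625252} = \frac{217059244687}{25706625252} \approx 8.4437$)
$V = - \frac{13232490940709}{3033381779736}$ ($V = - \frac{\frac{217059244687}{25706625252} + \frac{-181 + 413}{2 \cdot 413}}{2} = - \frac{\frac{217059244687}{25706625252} + \frac{1}{2} \cdot \frac{1}{413} \cdot 232}{2} = - \frac{\frac{217059244687}{25706625252} + \frac{116}{413}}{2} = \left(- \frac{1}{2}\right) \frac{13232490940709}{1516690889868} = - \frac{13232490940709}{3033381779736} \approx -4.3623$)
$- V = \left(-1\right) \left(- \frac{13232490940709}{3033381779736}\right) = \frac{13232490940709}{3033381779736}$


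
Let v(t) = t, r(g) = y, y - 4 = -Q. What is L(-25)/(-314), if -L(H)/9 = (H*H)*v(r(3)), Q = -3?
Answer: 39375/314 ≈ 125.40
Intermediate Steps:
y = 7 (y = 4 - 1*(-3) = 4 + 3 = 7)
r(g) = 7
L(H) = -63*H² (L(H) = -9*H*H*7 = -9*H²*7 = -63*H²)
L(-25)/(-314) = -63*(-25)²/(-314) = -63*625*(-1/314) = -39375*(-1/314) = 39375/314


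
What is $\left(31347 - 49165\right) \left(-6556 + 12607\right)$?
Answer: $-107816718$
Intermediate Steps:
$\left(31347 - 49165\right) \left(-6556 + 12607\right) = \left(-17818\right) 6051 = -107816718$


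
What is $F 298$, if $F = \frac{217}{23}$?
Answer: $\frac{64666}{23} \approx 2811.6$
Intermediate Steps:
$F = \frac{217}{23}$ ($F = 217 \cdot \frac{1}{23} = \frac{217}{23} \approx 9.4348$)
$F 298 = \frac{217}{23} \cdot 298 = \frac{64666}{23}$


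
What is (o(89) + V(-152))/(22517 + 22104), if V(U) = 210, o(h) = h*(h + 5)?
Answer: 8576/44621 ≈ 0.19220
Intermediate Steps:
o(h) = h*(5 + h)
(o(89) + V(-152))/(22517 + 22104) = (89*(5 + 89) + 210)/(22517 + 22104) = (89*94 + 210)/44621 = (8366 + 210)*(1/44621) = 8576*(1/44621) = 8576/44621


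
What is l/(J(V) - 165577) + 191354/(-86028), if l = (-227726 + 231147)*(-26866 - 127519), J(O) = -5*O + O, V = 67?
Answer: 4540404643625/1426731366 ≈ 3182.4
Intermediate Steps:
J(O) = -4*O
l = -528151085 (l = 3421*(-154385) = -528151085)
l/(J(V) - 165577) + 191354/(-86028) = -528151085/(-4*67 - 165577) + 191354/(-86028) = -528151085/(-268 - 165577) + 191354*(-1/86028) = -528151085/(-165845) - 95677/43014 = -528151085*(-1/165845) - 95677/43014 = 105630217/33169 - 95677/43014 = 4540404643625/1426731366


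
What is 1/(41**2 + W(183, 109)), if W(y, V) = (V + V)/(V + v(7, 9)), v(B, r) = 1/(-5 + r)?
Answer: 437/735469 ≈ 0.00059418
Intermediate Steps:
W(y, V) = 2*V/(1/4 + V) (W(y, V) = (V + V)/(V + 1/(-5 + 9)) = (2*V)/(V + 1/4) = (2*V)/(1/4 + V) = 2*V/(1/4 + V))
1/(41**2 + W(183, 109)) = 1/(41**2 + 8*109/(1 + 4*109)) = 1/(1681 + 8*109/(1 + 436)) = 1/(1681 + 8*109/437) = 1/(1681 + 8*109*(1/437)) = 1/(1681 + 872/437) = 1/(735469/437) = 437/735469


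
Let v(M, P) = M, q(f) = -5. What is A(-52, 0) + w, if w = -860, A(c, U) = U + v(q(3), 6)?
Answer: -865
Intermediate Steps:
A(c, U) = -5 + U (A(c, U) = U - 5 = -5 + U)
A(-52, 0) + w = (-5 + 0) - 860 = -5 - 860 = -865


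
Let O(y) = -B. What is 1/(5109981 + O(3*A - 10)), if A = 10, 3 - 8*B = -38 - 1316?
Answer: 8/40878491 ≈ 1.9570e-7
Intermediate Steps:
B = 1357/8 (B = 3/8 - (-38 - 1316)/8 = 3/8 - ⅛*(-1354) = 3/8 + 677/4 = 1357/8 ≈ 169.63)
O(y) = -1357/8 (O(y) = -1*1357/8 = -1357/8)
1/(5109981 + O(3*A - 10)) = 1/(5109981 - 1357/8) = 1/(40878491/8) = 8/40878491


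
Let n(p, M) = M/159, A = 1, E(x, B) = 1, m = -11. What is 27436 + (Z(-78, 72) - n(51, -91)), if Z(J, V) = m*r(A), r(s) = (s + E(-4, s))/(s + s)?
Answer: 4360666/159 ≈ 27426.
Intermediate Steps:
n(p, M) = M/159 (n(p, M) = M*(1/159) = M/159)
r(s) = (1 + s)/(2*s) (r(s) = (s + 1)/(s + s) = (1 + s)/((2*s)) = (1 + s)*(1/(2*s)) = (1 + s)/(2*s))
Z(J, V) = -11 (Z(J, V) = -11*(1 + 1)/(2*1) = -11*2/2 = -11*1 = -11)
27436 + (Z(-78, 72) - n(51, -91)) = 27436 + (-11 - (-91)/159) = 27436 + (-11 - 1*(-91/159)) = 27436 + (-11 + 91/159) = 27436 - 1658/159 = 4360666/159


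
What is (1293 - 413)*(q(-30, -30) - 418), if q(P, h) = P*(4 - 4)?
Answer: -367840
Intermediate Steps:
q(P, h) = 0 (q(P, h) = P*0 = 0)
(1293 - 413)*(q(-30, -30) - 418) = (1293 - 413)*(0 - 418) = 880*(-418) = -367840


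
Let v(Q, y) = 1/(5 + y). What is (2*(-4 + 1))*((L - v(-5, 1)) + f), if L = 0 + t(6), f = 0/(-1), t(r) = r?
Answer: -35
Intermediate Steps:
f = 0 (f = 0*(-1) = 0)
L = 6 (L = 0 + 6 = 6)
(2*(-4 + 1))*((L - v(-5, 1)) + f) = (2*(-4 + 1))*((6 - 1/(5 + 1)) + 0) = (2*(-3))*((6 - 1/6) + 0) = -6*((6 - 1*⅙) + 0) = -6*((6 - ⅙) + 0) = -6*(35/6 + 0) = -6*35/6 = -35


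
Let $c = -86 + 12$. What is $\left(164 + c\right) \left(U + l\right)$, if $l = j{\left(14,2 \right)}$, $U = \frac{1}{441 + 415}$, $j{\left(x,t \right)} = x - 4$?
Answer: $\frac{385245}{428} \approx 900.11$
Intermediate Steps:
$j{\left(x,t \right)} = -4 + x$
$U = \frac{1}{856} \approx 0.0011682$
$c = -74$
$l = 10$ ($l = -4 + 14 = 10$)
$\left(164 + c\right) \left(U + l\right) = \left(164 - 74\right) \left(\frac{1}{856} + 10\right) = 90 \cdot \frac{8561}{856} = \frac{385245}{428}$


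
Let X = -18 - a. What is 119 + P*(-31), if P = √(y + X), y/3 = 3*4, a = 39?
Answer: 119 - 31*I*√21 ≈ 119.0 - 142.06*I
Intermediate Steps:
X = -57 (X = -18 - 1*39 = -18 - 39 = -57)
y = 36 (y = 3*(3*4) = 3*12 = 36)
P = I*√21 (P = √(36 - 57) = √(-21) = I*√21 ≈ 4.5826*I)
119 + P*(-31) = 119 + (I*√21)*(-31) = 119 - 31*I*√21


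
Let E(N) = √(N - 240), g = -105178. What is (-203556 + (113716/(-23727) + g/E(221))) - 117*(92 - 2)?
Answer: -5079732238/23727 + 105178*I*√19/19 ≈ -2.1409e+5 + 24130.0*I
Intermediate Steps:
E(N) = √(-240 + N)
(-203556 + (113716/(-23727) + g/E(221))) - 117*(92 - 2) = (-203556 + (113716/(-23727) - 105178/√(-240 + 221))) - 117*(92 - 2) = (-203556 + (113716*(-1/23727) - 105178*(-I*√19/19))) - 117*90 = (-203556 + (-113716/23727 - 105178*(-I*√19/19))) - 10530 = (-203556 + (-113716/23727 - (-105178)*I*√19/19)) - 10530 = (-203556 + (-113716/23727 + 105178*I*√19/19)) - 10530 = (-4829886928/23727 + 105178*I*√19/19) - 10530 = -5079732238/23727 + 105178*I*√19/19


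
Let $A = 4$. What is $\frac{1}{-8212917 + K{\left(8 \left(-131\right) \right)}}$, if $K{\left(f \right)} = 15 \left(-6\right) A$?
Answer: $- \frac{1}{8213277} \approx -1.2175 \cdot 10^{-7}$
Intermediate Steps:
$K{\left(f \right)} = -360$ ($K{\left(f \right)} = 15 \left(-6\right) 4 = \left(-90\right) 4 = -360$)
$\frac{1}{-8212917 + K{\left(8 \left(-131\right) \right)}} = \frac{1}{-8212917 - 360} = \frac{1}{-8213277} = - \frac{1}{8213277}$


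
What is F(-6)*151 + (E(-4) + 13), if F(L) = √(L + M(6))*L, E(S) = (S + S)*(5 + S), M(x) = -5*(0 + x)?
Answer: 5 - 5436*I ≈ 5.0 - 5436.0*I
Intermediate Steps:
M(x) = -5*x
E(S) = 2*S*(5 + S) (E(S) = (2*S)*(5 + S) = 2*S*(5 + S))
F(L) = L*√(-30 + L) (F(L) = √(L - 5*6)*L = √(L - 30)*L = √(-30 + L)*L = L*√(-30 + L))
F(-6)*151 + (E(-4) + 13) = -6*√(-30 - 6)*151 + (2*(-4)*(5 - 4) + 13) = -36*I*151 + (2*(-4)*1 + 13) = -36*I*151 + (-8 + 13) = -36*I*151 + 5 = -5436*I + 5 = 5 - 5436*I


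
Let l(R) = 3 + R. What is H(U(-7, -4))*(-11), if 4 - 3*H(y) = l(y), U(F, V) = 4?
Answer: 11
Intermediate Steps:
H(y) = ⅓ - y/3 (H(y) = 4/3 - (3 + y)/3 = 4/3 + (-1 - y/3) = ⅓ - y/3)
H(U(-7, -4))*(-11) = (⅓ - ⅓*4)*(-11) = (⅓ - 4/3)*(-11) = -1*(-11) = 11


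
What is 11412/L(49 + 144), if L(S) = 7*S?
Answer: 11412/1351 ≈ 8.4471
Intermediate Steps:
11412/L(49 + 144) = 11412/((7*(49 + 144))) = 11412/((7*193)) = 11412/1351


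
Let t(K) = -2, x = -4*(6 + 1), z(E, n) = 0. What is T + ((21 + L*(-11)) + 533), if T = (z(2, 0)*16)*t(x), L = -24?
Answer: 818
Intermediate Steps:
x = -28 (x = -4*7 = -28)
T = 0 (T = (0*16)*(-2) = 0*(-2) = 0)
T + ((21 + L*(-11)) + 533) = 0 + ((21 - 24*(-11)) + 533) = 0 + ((21 + 264) + 533) = 0 + (285 + 533) = 0 + 818 = 818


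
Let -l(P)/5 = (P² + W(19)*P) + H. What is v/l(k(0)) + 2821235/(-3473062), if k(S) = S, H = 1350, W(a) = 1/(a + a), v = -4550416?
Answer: 7892416778771/11721584250 ≈ 673.32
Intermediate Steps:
W(a) = 1/(2*a)
l(P) = -6750 - 5*P² - 5*P/38 (l(P) = -5*((P² + ((½)/19)*P) + 1350) = -5*((P² + ((½)*(1/19))*P) + 1350) = -5*((P² + P/38) + 1350) = -5*(1350 + P² + P/38) = -6750 - 5*P² - 5*P/38)
v/l(k(0)) + 2821235/(-3473062) = -4550416/(-6750 - 5*0² - 5/38*0) + 2821235/(-3473062) = -4550416/(-6750 - 5*0 + 0) + 2821235*(-1/3473062) = -4550416/(-6750 + 0 + 0) - 2821235/3473062 = -4550416/(-6750) - 2821235/3473062 = -4550416*(-1/6750) - 2821235/3473062 = 2275208/3375 - 2821235/3473062 = 7892416778771/11721584250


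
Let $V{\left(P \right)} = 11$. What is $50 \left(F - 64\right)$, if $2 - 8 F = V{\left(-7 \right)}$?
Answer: $- \frac{13025}{4} \approx -3256.3$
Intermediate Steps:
$F = - \frac{9}{8}$ ($F = \frac{1}{4} - \frac{11}{8} = - \frac{9}{8} \approx -1.125$)
$50 \left(F - 64\right) = 50 \left(- \frac{9}{8} - 64\right) = 50 \left(- \frac{521}{8}\right) = - \frac{13025}{4}$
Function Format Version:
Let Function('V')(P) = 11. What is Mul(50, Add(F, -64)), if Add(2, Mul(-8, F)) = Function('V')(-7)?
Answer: Rational(-13025, 4) ≈ -3256.3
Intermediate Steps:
F = Rational(-9, 8) (F = Add(Rational(1, 4), Mul(Rational(-1, 8), 11)) = Add(Rational(1, 4), Rational(-11, 8)) = Rational(-9, 8) ≈ -1.1250)
Mul(50, Add(F, -64)) = Mul(50, Add(Rational(-9, 8), -64)) = Mul(50, Rational(-521, 8)) = Rational(-13025, 4)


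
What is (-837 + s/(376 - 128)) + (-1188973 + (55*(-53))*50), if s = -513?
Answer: -331219393/248 ≈ -1.3356e+6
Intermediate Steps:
(-837 + s/(376 - 128)) + (-1188973 + (55*(-53))*50) = (-837 - 513/(376 - 128)) + (-1188973 + (55*(-53))*50) = (-837 - 513/248) + (-1188973 - 2915*50) = (-837 + (1/248)*(-513)) + (-1188973 - 145750) = (-837 - 513/248) - 1334723 = -208089/248 - 1334723 = -331219393/248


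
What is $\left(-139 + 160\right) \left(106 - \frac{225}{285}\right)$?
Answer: $\frac{41979}{19} \approx 2209.4$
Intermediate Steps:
$\left(-139 + 160\right) \left(106 - \frac{225}{285}\right) = 21 \left(106 - \frac{15}{19}\right) = 21 \cdot \frac{1999}{19} = \frac{41979}{19}$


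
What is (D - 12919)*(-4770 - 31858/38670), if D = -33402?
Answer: 4272828719159/19335 ≈ 2.2099e+8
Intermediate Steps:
(D - 12919)*(-4770 - 31858/38670) = (-33402 - 12919)*(-4770 - 31858/38670) = -46321*(-4770 - 31858*1/38670) = -46321*(-4770 - 15929/19335) = -46321*(-92243879/19335) = 4272828719159/19335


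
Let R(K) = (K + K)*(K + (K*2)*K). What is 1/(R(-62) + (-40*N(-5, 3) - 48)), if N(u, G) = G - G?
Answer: -1/945672 ≈ -1.0574e-6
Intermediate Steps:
N(u, G) = 0
R(K) = 2*K*(K + 2*K²) (R(K) = (2*K)*(K + (2*K)*K) = (2*K)*(K + 2*K²) = 2*K*(K + 2*K²))
1/(R(-62) + (-40*N(-5, 3) - 48)) = 1/((-62)²*(2 + 4*(-62)) + (-40*0 - 48)) = 1/(3844*(2 - 248) + (0 - 48)) = 1/(3844*(-246) - 48) = 1/(-945624 - 48) = 1/(-945672) = -1/945672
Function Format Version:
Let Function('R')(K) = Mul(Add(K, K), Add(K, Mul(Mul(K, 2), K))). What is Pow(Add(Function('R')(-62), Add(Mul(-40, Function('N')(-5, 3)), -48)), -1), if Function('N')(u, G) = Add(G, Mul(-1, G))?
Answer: Rational(-1, 945672) ≈ -1.0574e-6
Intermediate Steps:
Function('N')(u, G) = 0
Function('R')(K) = Mul(2, K, Add(K, Mul(2, Pow(K, 2)))) (Function('R')(K) = Mul(Mul(2, K), Add(K, Mul(Mul(2, K), K))) = Mul(Mul(2, K), Add(K, Mul(2, Pow(K, 2)))) = Mul(2, K, Add(K, Mul(2, Pow(K, 2)))))
Pow(Add(Function('R')(-62), Add(Mul(-40, Function('N')(-5, 3)), -48)), -1) = Pow(Add(Mul(Pow(-62, 2), Add(2, Mul(4, -62))), Add(Mul(-40, 0), -48)), -1) = Pow(Add(Mul(3844, Add(2, -248)), Add(0, -48)), -1) = Pow(Add(Mul(3844, -246), -48), -1) = Pow(Add(-945624, -48), -1) = Pow(-945672, -1) = Rational(-1, 945672)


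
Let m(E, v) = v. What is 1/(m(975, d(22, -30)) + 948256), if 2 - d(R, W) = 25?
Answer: 1/948233 ≈ 1.0546e-6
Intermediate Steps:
d(R, W) = -23 (d(R, W) = 2 - 1*25 = 2 - 25 = -23)
1/(m(975, d(22, -30)) + 948256) = 1/(-23 + 948256) = 1/948233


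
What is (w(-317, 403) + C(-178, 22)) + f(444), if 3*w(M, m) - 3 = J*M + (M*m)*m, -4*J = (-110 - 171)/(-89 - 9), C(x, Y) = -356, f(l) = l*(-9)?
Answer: -6728873225/392 ≈ -1.7166e+7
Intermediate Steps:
f(l) = -9*l
J = -281/392 (J = -(-110 - 171)/(4*(-89 - 9)) = -(-281)/(4*(-98)) = -(-281)*(-1)/(4*98) = -¼*281/98 = -281/392 ≈ -0.71684)
w(M, m) = 1 - 281*M/1176 + M*m²/3 (w(M, m) = 1 + (-281*M/392 + (M*m)*m)/3 = 1 + (-281*M/392 + M*m²)/3 = 1 + (-281*M/1176 + M*m²/3) = 1 - 281*M/1176 + M*m²/3)
(w(-317, 403) + C(-178, 22)) + f(444) = ((1 - 281/1176*(-317) + (⅓)*(-317)*403²) - 356) - 9*444 = ((1 + 89077/1176 + (⅓)*(-317)*162409) - 356) - 3996 = ((1 + 89077/1176 - 51483653/3) - 356) - 3996 = (-6727167241/392 - 356) - 3996 = -6727306793/392 - 3996 = -6728873225/392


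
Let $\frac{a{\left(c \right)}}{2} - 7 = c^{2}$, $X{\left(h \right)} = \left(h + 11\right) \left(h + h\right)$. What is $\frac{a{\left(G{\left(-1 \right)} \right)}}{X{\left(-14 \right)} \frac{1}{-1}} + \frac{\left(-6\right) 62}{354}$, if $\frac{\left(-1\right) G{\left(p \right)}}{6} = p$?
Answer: $- \frac{5141}{2478} \approx -2.0747$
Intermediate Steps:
$X{\left(h \right)} = 2 h \left(11 + h\right)$ ($X{\left(h \right)} = \left(11 + h\right) 2 h = 2 h \left(11 + h\right)$)
$G{\left(p \right)} = - 6 p$
$a{\left(c \right)} = 14 + 2 c^{2}$
$\frac{a{\left(G{\left(-1 \right)} \right)}}{X{\left(-14 \right)} \frac{1}{-1}} + \frac{\left(-6\right) 62}{354} = \frac{14 + 2 \left(\left(-6\right) \left(-1\right)\right)^{2}}{2 \left(-14\right) \left(11 - 14\right) \frac{1}{-1}} + \frac{\left(-6\right) 62}{354} = \frac{14 + 2 \cdot 6^{2}}{2 \left(-14\right) \left(-3\right) \left(-1\right)} - \frac{62}{59} = \frac{14 + 2 \cdot 36}{84 \left(-1\right)} - \frac{62}{59} = \frac{14 + 72}{-84} - \frac{62}{59} = 86 \left(- \frac{1}{84}\right) - \frac{62}{59} = - \frac{43}{42} - \frac{62}{59} = - \frac{5141}{2478}$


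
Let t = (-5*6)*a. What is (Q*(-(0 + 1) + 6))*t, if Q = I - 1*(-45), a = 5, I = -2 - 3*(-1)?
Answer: -34500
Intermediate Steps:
I = 1 (I = -2 + 3 = 1)
Q = 46 (Q = 1 - 1*(-45) = 1 + 45 = 46)
t = -150 (t = -5*6*5 = -30*5 = -150)
(Q*(-(0 + 1) + 6))*t = (46*(-(0 + 1) + 6))*(-150) = (46*(-1*1 + 6))*(-150) = (46*(-1 + 6))*(-150) = (46*5)*(-150) = 230*(-150) = -34500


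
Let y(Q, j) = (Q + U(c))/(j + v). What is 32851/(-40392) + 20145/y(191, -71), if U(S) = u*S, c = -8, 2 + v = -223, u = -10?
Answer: -240863167261/10946232 ≈ -22004.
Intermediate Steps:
v = -225 (v = -2 - 223 = -225)
U(S) = -10*S
y(Q, j) = (80 + Q)/(-225 + j) (y(Q, j) = (Q - 10*(-8))/(j - 225) = (Q + 80)/(-225 + j) = (80 + Q)/(-225 + j))
32851/(-40392) + 20145/y(191, -71) = 32851/(-40392) + 20145/(((80 + 191)/(-225 - 71))) = 32851*(-1/40392) + 20145/((271/(-296))) = -32851/40392 + 20145/((-1/296*271)) = -32851/40392 + 20145/(-271/296) = -32851/40392 + 20145*(-296/271) = -32851/40392 - 5962920/271 = -240863167261/10946232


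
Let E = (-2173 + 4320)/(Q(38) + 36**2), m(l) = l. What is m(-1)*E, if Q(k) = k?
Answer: -2147/1334 ≈ -1.6094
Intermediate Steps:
E = 2147/1334 (E = (-2173 + 4320)/(38 + 36**2) = 2147/(38 + 1296) = 2147/1334 ≈ 1.6094)
m(-1)*E = -1*2147/1334 = -2147/1334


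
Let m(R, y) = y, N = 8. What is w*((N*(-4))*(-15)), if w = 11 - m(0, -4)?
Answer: 7200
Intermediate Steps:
w = 15 (w = 11 - 1*(-4) = 11 + 4 = 15)
w*((N*(-4))*(-15)) = 15*((8*(-4))*(-15)) = 15*(-32*(-15)) = 15*480 = 7200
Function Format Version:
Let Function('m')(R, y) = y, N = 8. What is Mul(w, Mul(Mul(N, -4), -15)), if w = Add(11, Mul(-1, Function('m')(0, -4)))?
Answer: 7200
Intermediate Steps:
w = 15 (w = Add(11, Mul(-1, -4)) = Add(11, 4) = 15)
Mul(w, Mul(Mul(N, -4), -15)) = Mul(15, Mul(Mul(8, -4), -15)) = Mul(15, Mul(-32, -15)) = Mul(15, 480) = 7200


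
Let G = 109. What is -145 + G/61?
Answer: -8736/61 ≈ -143.21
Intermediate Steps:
-145 + G/61 = -145 + 109/61 = -8736/61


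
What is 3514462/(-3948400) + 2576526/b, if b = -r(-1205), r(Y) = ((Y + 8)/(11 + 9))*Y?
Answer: -6951077081329/189837097800 ≈ -36.616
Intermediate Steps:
r(Y) = Y*(2/5 + Y/20) (r(Y) = ((8 + Y)/20)*Y = ((8 + Y)*(1/20))*Y = (2/5 + Y/20)*Y = Y*(2/5 + Y/20))
b = -288477/4 (b = -(-1205)*(8 - 1205)/20 = -(-1205)*(-1197)/20 = -1*288477/4 = -288477/4 ≈ -72119.)
3514462/(-3948400) + 2576526/b = 3514462/(-3948400) + 2576526/(-288477/4) = 3514462*(-1/3948400) + 2576526*(-4/288477) = -1757231/1974200 - 3435368/96159 = -6951077081329/189837097800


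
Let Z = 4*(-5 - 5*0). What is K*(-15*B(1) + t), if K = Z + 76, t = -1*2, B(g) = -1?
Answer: 728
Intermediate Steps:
t = -2
Z = -20 (Z = 4*(-5 + 0) = 4*(-5) = -20)
K = 56 (K = -20 + 76 = 56)
K*(-15*B(1) + t) = 56*(-15*(-1) - 2) = 56*(15 - 2) = 56*13 = 728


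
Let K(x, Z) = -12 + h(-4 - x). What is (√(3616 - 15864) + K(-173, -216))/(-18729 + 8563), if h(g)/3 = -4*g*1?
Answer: 60/299 - I*√3062/5083 ≈ 0.20067 - 0.010886*I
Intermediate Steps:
h(g) = -12*g (h(g) = 3*(-4*g*1) = 3*(-4*g) = -12*g)
K(x, Z) = 36 + 12*x (K(x, Z) = -12 - 12*(-4 - x) = -12 + (48 + 12*x) = 36 + 12*x)
(√(3616 - 15864) + K(-173, -216))/(-18729 + 8563) = (√(3616 - 15864) + (36 + 12*(-173)))/(-18729 + 8563) = (√(-12248) + (36 - 2076))/(-10166) = (2*I*√3062 - 2040)*(-1/10166) = (-2040 + 2*I*√3062)*(-1/10166) = 60/299 - I*√3062/5083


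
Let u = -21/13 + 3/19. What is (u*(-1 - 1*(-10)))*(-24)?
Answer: 77760/247 ≈ 314.82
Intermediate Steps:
u = -360/247 (u = -21*1/13 + 3*(1/19) = -21/13 + 3/19 = -360/247 ≈ -1.4575)
(u*(-1 - 1*(-10)))*(-24) = -360*(-1 - 1*(-10))/247*(-24) = -360*(-1 + 10)/247*(-24) = -360/247*9*(-24) = -3240/247*(-24) = 77760/247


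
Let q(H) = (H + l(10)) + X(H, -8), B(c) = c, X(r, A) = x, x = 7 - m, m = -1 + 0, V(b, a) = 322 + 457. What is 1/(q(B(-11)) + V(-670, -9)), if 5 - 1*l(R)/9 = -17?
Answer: 1/974 ≈ 0.0010267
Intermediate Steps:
V(b, a) = 779
l(R) = 198 (l(R) = 45 - 9*(-17) = 45 + 153 = 198)
m = -1
x = 8 (x = 7 - 1*(-1) = 7 + 1 = 8)
X(r, A) = 8
q(H) = 206 + H (q(H) = (H + 198) + 8 = (198 + H) + 8 = 206 + H)
1/(q(B(-11)) + V(-670, -9)) = 1/((206 - 11) + 779) = 1/(195 + 779) = 1/974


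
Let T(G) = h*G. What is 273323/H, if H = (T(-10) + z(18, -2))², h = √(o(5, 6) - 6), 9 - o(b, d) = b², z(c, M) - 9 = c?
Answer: 273323/(27 - 10*I*√22)² ≈ -46.865 + 80.694*I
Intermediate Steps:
z(c, M) = 9 + c
o(b, d) = 9 - b²
h = I*√22 (h = √((9 - 1*5²) - 6) = √((9 - 1*25) - 6) = √((9 - 25) - 6) = √(-16 - 6) = √(-22) = I*√22 ≈ 4.6904*I)
T(G) = I*G*√22 (T(G) = (I*√22)*G = I*G*√22)
H = (27 - 10*I*√22)² (H = (I*(-10)*√22 + (9 + 18))² = (-10*I*√22 + 27)² = (27 - 10*I*√22)² ≈ -1471.0 - 2532.8*I)
273323/H = 273323/((27 - 10*I*√22)²) = 273323/(27 - 10*I*√22)²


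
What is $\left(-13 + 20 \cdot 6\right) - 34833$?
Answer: $-34726$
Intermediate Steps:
$\left(-13 + 20 \cdot 6\right) - 34833 = \left(-13 + 120\right) - 34833 = 107 - 34833 = -34726$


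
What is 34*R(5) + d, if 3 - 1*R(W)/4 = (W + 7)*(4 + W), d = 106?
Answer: -14174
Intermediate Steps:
R(W) = 12 - 4*(4 + W)*(7 + W) (R(W) = 12 - 4*(W + 7)*(4 + W) = 12 - 4*(7 + W)*(4 + W) = 12 - 4*(4 + W)*(7 + W))
34*R(5) + d = 34*(-100 - 44*5 - 4*5**2) + 106 = 34*(-100 - 220 - 4*25) + 106 = 34*(-100 - 220 - 100) + 106 = 34*(-420) + 106 = -14280 + 106 = -14174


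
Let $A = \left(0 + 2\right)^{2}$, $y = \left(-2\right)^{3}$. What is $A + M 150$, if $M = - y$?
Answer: $1204$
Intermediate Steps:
$y = -8$
$M = 8$ ($M = \left(-1\right) \left(-8\right) = 8$)
$A = 4$ ($A = 2^{2} = 4$)
$A + M 150 = 4 + 8 \cdot 150 = 4 + 1200 = 1204$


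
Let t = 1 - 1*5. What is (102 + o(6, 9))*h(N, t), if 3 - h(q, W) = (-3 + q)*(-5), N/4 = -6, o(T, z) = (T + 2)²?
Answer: -21912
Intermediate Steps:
o(T, z) = (2 + T)²
t = -4 (t = 1 - 5 = -4)
N = -24 (N = 4*(-6) = -24)
h(q, W) = -12 + 5*q (h(q, W) = 3 - (-3 + q)*(-5) = 3 - (15 - 5*q) = 3 + (-15 + 5*q) = -12 + 5*q)
(102 + o(6, 9))*h(N, t) = (102 + (2 + 6)²)*(-12 + 5*(-24)) = (102 + 8²)*(-12 - 120) = (102 + 64)*(-132) = 166*(-132) = -21912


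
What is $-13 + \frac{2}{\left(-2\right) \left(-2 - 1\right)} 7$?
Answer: $- \frac{32}{3} \approx -10.667$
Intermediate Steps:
$-13 + \frac{2}{\left(-2\right) \left(-2 - 1\right)} 7 = -13 + \frac{2}{\left(-2\right) \left(-3\right)} 7 = -13 + \frac{2}{6} \cdot 7 = -13 + 2 \cdot \frac{1}{6} \cdot 7 = -13 + \frac{1}{3} \cdot 7 = -13 + \frac{7}{3} = - \frac{32}{3}$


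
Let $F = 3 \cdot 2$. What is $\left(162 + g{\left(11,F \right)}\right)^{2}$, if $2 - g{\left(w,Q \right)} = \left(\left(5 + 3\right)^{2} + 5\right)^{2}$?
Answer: $21132409$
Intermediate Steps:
$F = 6$
$g{\left(w,Q \right)} = -4759$ ($g{\left(w,Q \right)} = 2 - \left(\left(5 + 3\right)^{2} + 5\right)^{2} = 2 - \left(8^{2} + 5\right)^{2} = 2 - \left(64 + 5\right)^{2} = 2 - 69^{2} = 2 - 4761 = -4759$)
$\left(162 + g{\left(11,F \right)}\right)^{2} = \left(162 - 4759\right)^{2} = \left(-4597\right)^{2} = 21132409$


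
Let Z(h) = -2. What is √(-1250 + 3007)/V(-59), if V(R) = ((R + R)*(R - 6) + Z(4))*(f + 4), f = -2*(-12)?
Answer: √1757/214704 ≈ 0.00019523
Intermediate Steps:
f = 24
V(R) = -56 + 56*R*(-6 + R) (V(R) = ((R + R)*(R - 6) - 2)*(24 + 4) = ((2*R)*(-6 + R) - 2)*28 = (2*R*(-6 + R) - 2)*28 = (-2 + 2*R*(-6 + R))*28 = -56 + 56*R*(-6 + R))
√(-1250 + 3007)/V(-59) = √(-1250 + 3007)/(-56 - 336*(-59) + 56*(-59)²) = √1757/(-56 + 19824 + 56*3481) = √1757/(-56 + 19824 + 194936) = √1757/214704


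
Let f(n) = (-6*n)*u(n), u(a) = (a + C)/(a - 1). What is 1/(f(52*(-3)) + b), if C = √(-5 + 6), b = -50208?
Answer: -157/7737576 ≈ -2.0291e-5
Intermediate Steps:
C = 1 (C = √1 = 1)
u(a) = (1 + a)/(-1 + a) (u(a) = (a + 1)/(a - 1) = (1 + a)/(-1 + a))
f(n) = -6*n*(1 + n)/(-1 + n) (f(n) = (-6*n)*((1 + n)/(-1 + n)) = -6*n*(1 + n)/(-1 + n))
1/(f(52*(-3)) + b) = 1/(-6*52*(-3)*(1 + 52*(-3))/(-1 + 52*(-3)) - 50208) = 1/(-6*(-156)*(1 - 156)/(-1 - 156) - 50208) = 1/(-6*(-156)*(-155)/(-157) - 50208) = 1/(-6*(-156)*(-1/157)*(-155) - 50208) = 1/(145080/157 - 50208) = 1/(-7737576/157) = -157/7737576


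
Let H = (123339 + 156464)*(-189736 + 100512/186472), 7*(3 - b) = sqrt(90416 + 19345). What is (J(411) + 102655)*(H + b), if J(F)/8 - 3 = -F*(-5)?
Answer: -1030788385978180949/163 - 17017*sqrt(109761) ≈ -6.3239e+15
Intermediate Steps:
b = 3 - sqrt(109761)/7 (b = 3 - sqrt(90416 + 19345)/7 = 3 - sqrt(109761)/7 ≈ -44.329)
J(F) = 24 + 40*F (J(F) = 24 + 8*(-F*(-5)) = 24 + 8*(5*F) = 24 + 40*F)
H = -1237441039659580/23309 (H = 279803*(-189736 + 100512*(1/186472)) = 279803*(-189736 + 12564/23309) = 279803*(-4422543860/23309) = -1237441039659580/23309 ≈ -5.3089e+10)
(J(411) + 102655)*(H + b) = ((24 + 40*411) + 102655)*(-1237441039659580/23309 + (3 - sqrt(109761)/7)) = ((24 + 16440) + 102655)*(-1237441039589653/23309 - sqrt(109761)/7) = (16464 + 102655)*(-1237441039589653/23309 - sqrt(109761)/7) = 119119*(-1237441039589653/23309 - sqrt(109761)/7) = -1030788385978180949/163 - 17017*sqrt(109761)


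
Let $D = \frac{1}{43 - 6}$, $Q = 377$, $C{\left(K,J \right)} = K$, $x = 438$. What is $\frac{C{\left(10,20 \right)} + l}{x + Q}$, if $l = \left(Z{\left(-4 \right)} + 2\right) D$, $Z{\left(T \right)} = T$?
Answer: $\frac{368}{30155} \approx 0.012204$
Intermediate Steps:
$D = \frac{1}{37} \approx 0.027027$
$l = - \frac{2}{37}$ ($l = \left(-4 + 2\right) \frac{1}{37} = \left(-2\right) \frac{1}{37} = - \frac{2}{37} \approx -0.054054$)
$\frac{C{\left(10,20 \right)} + l}{x + Q} = \frac{10 - \frac{2}{37}}{438 + 377} = \frac{368}{37 \cdot 815} = \frac{368}{37} \cdot \frac{1}{815} = \frac{368}{30155}$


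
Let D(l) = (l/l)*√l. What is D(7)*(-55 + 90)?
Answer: 35*√7 ≈ 92.601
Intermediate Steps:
D(l) = √l (D(l) = 1*√l = √l)
D(7)*(-55 + 90) = √7*(-55 + 90) = √7*35 = 35*√7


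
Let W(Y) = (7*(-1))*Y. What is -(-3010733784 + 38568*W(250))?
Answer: 3078227784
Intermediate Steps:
W(Y) = -7*Y
-(-3010733784 + 38568*W(250)) = -38568/(1/(-7*250 - 78063)) = -38568/(1/(-1750 - 78063)) = -38568/(1/(-79813)) = -38568/(-1/79813) = -38568*(-79813) = 3078227784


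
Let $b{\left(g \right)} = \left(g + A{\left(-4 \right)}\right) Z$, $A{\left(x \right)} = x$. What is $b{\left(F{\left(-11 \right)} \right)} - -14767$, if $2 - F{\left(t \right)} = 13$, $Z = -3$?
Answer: $14812$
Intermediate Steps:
$F{\left(t \right)} = -11$ ($F{\left(t \right)} = 2 - 13 = -11$)
$b{\left(g \right)} = 12 - 3 g$ ($b{\left(g \right)} = \left(g - 4\right) \left(-3\right) = \left(-4 + g\right) \left(-3\right) = 12 - 3 g$)
$b{\left(F{\left(-11 \right)} \right)} - -14767 = \left(12 - -33\right) - -14767 = \left(12 + 33\right) + 14767 = 45 + 14767 = 14812$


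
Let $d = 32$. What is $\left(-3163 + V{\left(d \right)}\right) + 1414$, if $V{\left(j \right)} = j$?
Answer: $-1717$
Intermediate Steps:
$\left(-3163 + V{\left(d \right)}\right) + 1414 = \left(-3163 + 32\right) + 1414 = -3131 + 1414 = -1717$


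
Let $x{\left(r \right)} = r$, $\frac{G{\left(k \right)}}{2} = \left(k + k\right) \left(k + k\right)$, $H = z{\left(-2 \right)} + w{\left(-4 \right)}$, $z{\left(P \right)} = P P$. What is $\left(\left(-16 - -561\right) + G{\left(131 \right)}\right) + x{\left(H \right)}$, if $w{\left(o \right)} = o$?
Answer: $137833$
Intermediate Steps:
$z{\left(P \right)} = P^{2}$
$H = 0$ ($H = \left(-2\right)^{2} - 4 = 4 - 4 = 0$)
$G{\left(k \right)} = 8 k^{2}$ ($G{\left(k \right)} = 2 \left(k + k\right) \left(k + k\right) = 2 \cdot 2 k 2 k = 2 \cdot 4 k^{2} = 8 k^{2}$)
$\left(\left(-16 - -561\right) + G{\left(131 \right)}\right) + x{\left(H \right)} = \left(\left(-16 - -561\right) + 8 \cdot 131^{2}\right) + 0 = \left(\left(-16 + 561\right) + 8 \cdot 17161\right) + 0 = \left(545 + 137288\right) + 0 = 137833 + 0 = 137833$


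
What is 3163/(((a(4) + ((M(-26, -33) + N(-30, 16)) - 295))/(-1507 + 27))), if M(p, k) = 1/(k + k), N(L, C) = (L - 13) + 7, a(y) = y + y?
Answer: 308961840/21319 ≈ 14492.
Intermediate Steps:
a(y) = 2*y
N(L, C) = -6 + L (N(L, C) = (-13 + L) + 7 = -6 + L)
M(p, k) = 1/(2*k)
3163/(((a(4) + ((M(-26, -33) + N(-30, 16)) - 295))/(-1507 + 27))) = 3163/(((2*4 + (((½)/(-33) + (-6 - 30)) - 295))/(-1507 + 27))) = 3163/(((8 + (((½)*(-1/33) - 36) - 295))/(-1480))) = 3163/(((8 + ((-1/66 - 36) - 295))*(-1/1480))) = 3163/(((8 + (-2377/66 - 295))*(-1/1480))) = 3163/(((8 - 21847/66)*(-1/1480))) = 3163/((-21319/66*(-1/1480))) = 3163/(21319/97680) = 3163*(97680/21319) = 308961840/21319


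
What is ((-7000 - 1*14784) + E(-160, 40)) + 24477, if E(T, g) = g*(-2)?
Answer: 2613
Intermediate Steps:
E(T, g) = -2*g
((-7000 - 1*14784) + E(-160, 40)) + 24477 = ((-7000 - 1*14784) - 2*40) + 24477 = ((-7000 - 14784) - 80) + 24477 = (-21784 - 80) + 24477 = -21864 + 24477 = 2613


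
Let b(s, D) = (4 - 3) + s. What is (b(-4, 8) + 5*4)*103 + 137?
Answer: 1888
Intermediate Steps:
b(s, D) = 1 + s
(b(-4, 8) + 5*4)*103 + 137 = ((1 - 4) + 5*4)*103 + 137 = (-3 + 20)*103 + 137 = 17*103 + 137 = 1751 + 137 = 1888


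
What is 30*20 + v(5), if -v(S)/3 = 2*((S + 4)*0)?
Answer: 600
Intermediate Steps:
v(S) = 0 (v(S) = -6*(S + 4)*0 = -6*(4 + S)*0 = -6*0 = -3*0 = 0)
30*20 + v(5) = 30*20 + 0 = 600 + 0 = 600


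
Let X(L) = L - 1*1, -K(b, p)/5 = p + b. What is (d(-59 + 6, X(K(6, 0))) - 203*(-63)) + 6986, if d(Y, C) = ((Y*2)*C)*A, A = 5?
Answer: 36205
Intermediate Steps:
K(b, p) = -5*b - 5*p (K(b, p) = -5*(p + b) = -5*(b + p) = -5*b - 5*p)
X(L) = -1 + L (X(L) = L - 1 = -1 + L)
d(Y, C) = 10*C*Y (d(Y, C) = ((Y*2)*C)*5 = ((2*Y)*C)*5 = (2*C*Y)*5 = 10*C*Y)
(d(-59 + 6, X(K(6, 0))) - 203*(-63)) + 6986 = (10*(-1 + (-5*6 - 5*0))*(-59 + 6) - 203*(-63)) + 6986 = (10*(-1 + (-30 + 0))*(-53) + 12789) + 6986 = (10*(-1 - 30)*(-53) + 12789) + 6986 = (10*(-31)*(-53) + 12789) + 6986 = (16430 + 12789) + 6986 = 29219 + 6986 = 36205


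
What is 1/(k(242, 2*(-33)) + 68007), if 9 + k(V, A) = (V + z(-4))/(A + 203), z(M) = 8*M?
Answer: 137/9315936 ≈ 1.4706e-5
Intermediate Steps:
k(V, A) = -9 + (-32 + V)/(203 + A) (k(V, A) = -9 + (V + 8*(-4))/(A + 203) = -9 + (V - 32)/(203 + A) = -9 + (-32 + V)/(203 + A))
1/(k(242, 2*(-33)) + 68007) = 1/((-1859 + 242 - 18*(-33))/(203 + 2*(-33)) + 68007) = 1/((-1859 + 242 - 9*(-66))/(203 - 66) + 68007) = 1/((-1859 + 242 + 594)/137 + 68007) = 1/((1/137)*(-1023) + 68007) = 1/(-1023/137 + 68007) = 1/(9315936/137) = 137/9315936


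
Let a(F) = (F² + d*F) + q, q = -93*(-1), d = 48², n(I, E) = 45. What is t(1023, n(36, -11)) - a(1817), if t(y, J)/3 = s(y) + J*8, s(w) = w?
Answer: -7483801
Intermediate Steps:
d = 2304
q = 93
t(y, J) = 3*y + 24*J (t(y, J) = 3*(y + J*8) = 3*(y + 8*J) = 3*y + 24*J)
a(F) = 93 + F² + 2304*F (a(F) = (F² + 2304*F) + 93 = 93 + F² + 2304*F)
t(1023, n(36, -11)) - a(1817) = (3*1023 + 24*45) - (93 + 1817² + 2304*1817) = (3069 + 1080) - (93 + 3301489 + 4186368) = 4149 - 1*7487950 = 4149 - 7487950 = -7483801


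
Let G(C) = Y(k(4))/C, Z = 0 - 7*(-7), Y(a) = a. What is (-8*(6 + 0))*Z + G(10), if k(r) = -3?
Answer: -23523/10 ≈ -2352.3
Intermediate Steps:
Z = 49 (Z = 0 + 49 = 49)
G(C) = -3/C
(-8*(6 + 0))*Z + G(10) = -8*(6 + 0)*49 - 3/10 = -8*6*49 - 3*⅒ = -48*49 - 3/10 = -2352 - 3/10 = -23523/10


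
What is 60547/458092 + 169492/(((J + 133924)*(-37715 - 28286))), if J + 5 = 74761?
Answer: 104230194672337/788667717449820 ≈ 0.13216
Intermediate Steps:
J = 74756 (J = -5 + 74761 = 74756)
60547/458092 + 169492/(((J + 133924)*(-37715 - 28286))) = 60547/458092 + 169492/(((74756 + 133924)*(-37715 - 28286))) = 60547*(1/458092) + 169492/((208680*(-66001))) = 60547/458092 + 169492/(-13773088680) = 60547/458092 + 169492*(-1/13773088680) = 60547/458092 - 42373/3443272170 = 104230194672337/788667717449820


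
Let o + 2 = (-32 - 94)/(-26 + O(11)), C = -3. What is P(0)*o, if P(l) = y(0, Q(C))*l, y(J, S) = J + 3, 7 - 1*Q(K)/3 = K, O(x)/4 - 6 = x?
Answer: 0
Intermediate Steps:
O(x) = 24 + 4*x
Q(K) = 21 - 3*K
y(J, S) = 3 + J
P(l) = 3*l (P(l) = (3 + 0)*l = 3*l)
o = -5 (o = -2 + (-32 - 94)/(-26 + (24 + 4*11)) = -2 - 126/(-26 + (24 + 44)) = -2 - 126/(-26 + 68) = -2 - 126/42 = -2 - 126*1/42 = -2 - 3 = -5)
P(0)*o = (3*0)*(-5) = 0*(-5) = 0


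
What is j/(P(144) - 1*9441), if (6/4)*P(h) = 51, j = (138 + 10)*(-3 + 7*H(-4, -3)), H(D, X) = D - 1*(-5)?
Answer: -592/9407 ≈ -0.062932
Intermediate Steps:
H(D, X) = 5 + D (H(D, X) = D + 5 = 5 + D)
j = 592 (j = (138 + 10)*(-3 + 7*(5 - 4)) = 148*(-3 + 7*1) = 148*(-3 + 7) = 148*4 = 592)
P(h) = 34 (P(h) = (⅔)*51 = 34)
j/(P(144) - 1*9441) = 592/(34 - 1*9441) = 592/(34 - 9441) = 592/(-9407) = 592*(-1/9407) = -592/9407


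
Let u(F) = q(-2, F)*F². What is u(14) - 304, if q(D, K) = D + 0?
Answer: -696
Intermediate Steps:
q(D, K) = D
u(F) = -2*F²
u(14) - 304 = -2*14² - 304 = -2*196 - 304 = -392 - 304 = -696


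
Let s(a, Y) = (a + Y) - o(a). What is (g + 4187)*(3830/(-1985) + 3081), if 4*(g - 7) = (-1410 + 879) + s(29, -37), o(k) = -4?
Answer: 19852852231/1588 ≈ 1.2502e+7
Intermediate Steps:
s(a, Y) = 4 + Y + a (s(a, Y) = (a + Y) - 1*(-4) = (Y + a) + 4 = 4 + Y + a)
g = -507/4 (g = 7 + ((-1410 + 879) + (4 - 37 + 29))/4 = 7 + (-531 - 4)/4 = 7 + (¼)*(-535) = 7 - 535/4 = -507/4 ≈ -126.75)
(g + 4187)*(3830/(-1985) + 3081) = (-507/4 + 4187)*(3830/(-1985) + 3081) = 16241*(3830*(-1/1985) + 3081)/4 = 16241*(-766/397 + 3081)/4 = (16241/4)*(1222391/397) = 19852852231/1588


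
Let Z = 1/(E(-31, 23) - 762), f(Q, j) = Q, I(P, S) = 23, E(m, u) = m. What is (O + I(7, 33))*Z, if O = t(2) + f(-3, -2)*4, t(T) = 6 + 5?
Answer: -22/793 ≈ -0.027743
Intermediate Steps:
t(T) = 11
O = -1 (O = 11 - 3*4 = 11 - 12 = -1)
Z = -1/793 (Z = 1/(-31 - 762) = 1/(-793) = -1/793 ≈ -0.0012610)
(O + I(7, 33))*Z = (-1 + 23)*(-1/793) = 22*(-1/793) = -22/793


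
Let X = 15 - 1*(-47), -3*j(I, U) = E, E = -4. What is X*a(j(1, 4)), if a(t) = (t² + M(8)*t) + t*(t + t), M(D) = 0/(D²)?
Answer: 992/3 ≈ 330.67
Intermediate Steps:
j(I, U) = 4/3 (j(I, U) = -⅓*(-4) = 4/3)
M(D) = 0 (M(D) = 0/D² = 0)
a(t) = 3*t² (a(t) = (t² + 0*t) + t*(t + t) = (t² + 0) + t*(2*t) = t² + 2*t² = 3*t²)
X = 62 (X = 15 + 47 = 62)
X*a(j(1, 4)) = 62*(3*(4/3)²) = 62*(3*(16/9)) = 62*(16/3) = 992/3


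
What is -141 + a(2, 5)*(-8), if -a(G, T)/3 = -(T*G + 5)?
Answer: -501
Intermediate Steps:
a(G, T) = 15 + 3*G*T (a(G, T) = -(-3)*(T*G + 5) = -(-3)*(G*T + 5) = -(-3)*(5 + G*T) = -3*(-5 - G*T) = 15 + 3*G*T)
-141 + a(2, 5)*(-8) = -141 + (15 + 3*2*5)*(-8) = -141 + (15 + 30)*(-8) = -141 + 45*(-8) = -141 - 360 = -501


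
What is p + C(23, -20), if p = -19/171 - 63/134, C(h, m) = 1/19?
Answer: -12113/22914 ≈ -0.52863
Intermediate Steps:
C(h, m) = 1/19
p = -701/1206 (p = -19*1/171 - 63*1/134 = -⅑ - 63/134 = -701/1206 ≈ -0.58126)
p + C(23, -20) = -701/1206 + 1/19 = -12113/22914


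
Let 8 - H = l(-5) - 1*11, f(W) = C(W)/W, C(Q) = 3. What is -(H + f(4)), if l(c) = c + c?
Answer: -119/4 ≈ -29.750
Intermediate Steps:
l(c) = 2*c
f(W) = 3/W
H = 29 (H = 8 - (2*(-5) - 1*11) = 8 - (-10 - 11) = 8 - 1*(-21) = 8 + 21 = 29)
-(H + f(4)) = -(29 + 3/4) = -(29 + 3*(¼)) = -(29 + ¾) = -1*119/4 = -119/4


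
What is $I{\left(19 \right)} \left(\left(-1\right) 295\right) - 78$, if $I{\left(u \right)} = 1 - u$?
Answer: $5232$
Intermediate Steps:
$I{\left(19 \right)} \left(\left(-1\right) 295\right) - 78 = \left(1 - 19\right) \left(\left(-1\right) 295\right) - 78 = \left(1 - 19\right) \left(-295\right) - 78 = \left(-18\right) \left(-295\right) - 78 = 5310 - 78 = 5232$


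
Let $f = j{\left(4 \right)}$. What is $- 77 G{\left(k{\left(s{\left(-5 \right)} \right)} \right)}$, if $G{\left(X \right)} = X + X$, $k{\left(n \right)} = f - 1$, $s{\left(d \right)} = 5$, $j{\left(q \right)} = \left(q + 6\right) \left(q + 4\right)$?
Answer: $-12166$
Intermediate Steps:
$j{\left(q \right)} = \left(4 + q\right) \left(6 + q\right)$ ($j{\left(q \right)} = \left(6 + q\right) \left(4 + q\right) = \left(4 + q\right) \left(6 + q\right)$)
$f = 80$ ($f = 24 + 4^{2} + 10 \cdot 4 = 24 + 16 + 40 = 80$)
$k{\left(n \right)} = 79$ ($k{\left(n \right)} = 80 - 1 = 79$)
$G{\left(X \right)} = 2 X$
$- 77 G{\left(k{\left(s{\left(-5 \right)} \right)} \right)} = - 77 \cdot 2 \cdot 79 = \left(-77\right) 158 = -12166$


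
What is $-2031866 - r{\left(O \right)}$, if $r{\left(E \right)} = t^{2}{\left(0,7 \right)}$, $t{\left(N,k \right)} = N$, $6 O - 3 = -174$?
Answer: $-2031866$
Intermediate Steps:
$O = - \frac{57}{2}$ ($O = \frac{1}{2} + \frac{1}{6} \left(-174\right) = \frac{1}{2} - 29 = - \frac{57}{2} \approx -28.5$)
$r{\left(E \right)} = 0$ ($r{\left(E \right)} = 0^{2} = 0$)
$-2031866 - r{\left(O \right)} = -2031866 - 0 = -2031866 + 0 = -2031866$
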